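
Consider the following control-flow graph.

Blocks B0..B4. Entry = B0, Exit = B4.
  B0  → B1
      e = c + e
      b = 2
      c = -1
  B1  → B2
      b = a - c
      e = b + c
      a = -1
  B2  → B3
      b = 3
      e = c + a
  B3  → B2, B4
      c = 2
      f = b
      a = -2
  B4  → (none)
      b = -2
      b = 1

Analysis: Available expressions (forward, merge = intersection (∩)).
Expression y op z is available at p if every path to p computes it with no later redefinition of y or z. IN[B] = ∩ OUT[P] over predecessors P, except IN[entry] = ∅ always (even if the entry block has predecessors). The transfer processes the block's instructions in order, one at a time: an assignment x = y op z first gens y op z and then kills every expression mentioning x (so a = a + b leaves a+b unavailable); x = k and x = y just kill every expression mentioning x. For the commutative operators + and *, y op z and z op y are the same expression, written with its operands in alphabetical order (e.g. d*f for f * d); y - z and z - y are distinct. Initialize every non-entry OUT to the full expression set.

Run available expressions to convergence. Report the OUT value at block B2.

Converged values:
  B0:  IN={}  OUT={}
  B1:  IN={}  OUT={b+c}
  B2:  IN={}  OUT={a+c}
  B3:  IN={a+c}  OUT={}
  B4:  IN={}  OUT={}

Merge at B2: IN[B2] = OUT[B1] ∩ OUT[B3] = {}
Applying B2's transfer function to that IN value gives OUT[B2] (row B2 above).

Answer: {a+c}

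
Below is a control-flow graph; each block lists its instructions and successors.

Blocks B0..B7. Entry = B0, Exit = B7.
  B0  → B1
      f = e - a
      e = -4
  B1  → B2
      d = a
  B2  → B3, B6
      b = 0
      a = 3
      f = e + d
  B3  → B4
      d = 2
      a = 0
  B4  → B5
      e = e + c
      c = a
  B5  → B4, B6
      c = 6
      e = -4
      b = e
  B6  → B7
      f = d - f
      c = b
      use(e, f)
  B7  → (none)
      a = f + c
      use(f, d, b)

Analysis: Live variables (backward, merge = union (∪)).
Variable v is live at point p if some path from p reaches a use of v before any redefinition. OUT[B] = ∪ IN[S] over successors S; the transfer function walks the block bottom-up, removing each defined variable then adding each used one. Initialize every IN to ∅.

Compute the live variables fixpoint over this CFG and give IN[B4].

Answer: {a, c, d, e, f}

Derivation:
Converged values:
  B0:   IN={a, c, e}   OUT={a, c, e}
  B1:   IN={a, c, e}   OUT={c, d, e}
  B2:   IN={c, d, e}   OUT={b, c, d, e, f}
  B3:   IN={c, e, f}   OUT={a, c, d, e, f}
  B4:   IN={a, c, d, e, f}   OUT={a, d, f}
  B5:   IN={a, d, f}   OUT={a, b, c, d, e, f}
  B6:   IN={b, d, e, f}   OUT={b, c, d, f}
  B7:   IN={b, c, d, f}   OUT={}

Merge at B4: OUT[B4] = IN[B5] = {a, d, f}
Applying B4's transfer function to that OUT value gives IN[B4] (row B4 above).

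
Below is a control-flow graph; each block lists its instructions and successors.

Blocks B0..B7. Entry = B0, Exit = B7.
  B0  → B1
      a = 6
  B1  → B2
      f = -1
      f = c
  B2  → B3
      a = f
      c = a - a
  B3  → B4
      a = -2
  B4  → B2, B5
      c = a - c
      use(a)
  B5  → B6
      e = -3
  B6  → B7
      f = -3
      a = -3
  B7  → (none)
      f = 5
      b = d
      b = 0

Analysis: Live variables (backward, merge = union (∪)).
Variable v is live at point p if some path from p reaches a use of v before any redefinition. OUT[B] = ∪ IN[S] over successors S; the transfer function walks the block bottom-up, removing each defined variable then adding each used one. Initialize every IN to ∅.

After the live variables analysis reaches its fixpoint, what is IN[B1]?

Answer: {c, d}

Derivation:
Converged values:
  B0:  IN={c, d}  OUT={c, d}
  B1:  IN={c, d}  OUT={d, f}
  B2:  IN={d, f}  OUT={c, d, f}
  B3:  IN={c, d, f}  OUT={a, c, d, f}
  B4:  IN={a, c, d, f}  OUT={d, f}
  B5:  IN={d}  OUT={d}
  B6:  IN={d}  OUT={d}
  B7:  IN={d}  OUT={}

Merge at B1: OUT[B1] = IN[B2] = {d, f}
Applying B1's transfer function to that OUT value gives IN[B1] (row B1 above).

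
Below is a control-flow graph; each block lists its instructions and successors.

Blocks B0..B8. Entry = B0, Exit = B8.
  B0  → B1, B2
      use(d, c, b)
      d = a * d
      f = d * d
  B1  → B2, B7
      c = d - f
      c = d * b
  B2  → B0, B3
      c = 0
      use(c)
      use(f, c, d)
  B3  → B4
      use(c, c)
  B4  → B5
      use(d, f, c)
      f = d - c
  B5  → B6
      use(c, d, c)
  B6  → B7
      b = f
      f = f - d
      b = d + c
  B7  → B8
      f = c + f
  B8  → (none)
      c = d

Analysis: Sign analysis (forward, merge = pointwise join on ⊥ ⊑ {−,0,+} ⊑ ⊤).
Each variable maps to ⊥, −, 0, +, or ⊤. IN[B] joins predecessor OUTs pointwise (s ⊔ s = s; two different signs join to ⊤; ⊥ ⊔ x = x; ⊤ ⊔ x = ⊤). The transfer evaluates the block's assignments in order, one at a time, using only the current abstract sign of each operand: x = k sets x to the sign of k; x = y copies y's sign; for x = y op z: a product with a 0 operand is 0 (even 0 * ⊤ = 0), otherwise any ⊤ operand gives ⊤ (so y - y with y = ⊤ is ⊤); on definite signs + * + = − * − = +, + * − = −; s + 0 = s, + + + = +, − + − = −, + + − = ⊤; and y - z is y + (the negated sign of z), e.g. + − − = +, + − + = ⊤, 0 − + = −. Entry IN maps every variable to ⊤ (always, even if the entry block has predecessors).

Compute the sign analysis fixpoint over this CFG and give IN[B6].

Fixpoint table:
  B0:   IN=(all ⊤)   OUT=(all ⊤)
  B1:   IN=(all ⊤)   OUT=(all ⊤)
  B2:   IN=(all ⊤)   OUT={c:0; rest ⊤}
  B3:   IN={c:0; rest ⊤}   OUT={c:0; rest ⊤}
  B4:   IN={c:0; rest ⊤}   OUT={c:0; rest ⊤}
  B5:   IN={c:0; rest ⊤}   OUT={c:0; rest ⊤}
  B6:   IN={c:0; rest ⊤}   OUT={c:0; rest ⊤}
  B7:   IN=(all ⊤)   OUT=(all ⊤)
  B8:   IN=(all ⊤)   OUT=(all ⊤)

Merge at B6: IN[B6] = OUT[B5] = {a: ⊤, b: ⊤, c: 0, d: ⊤, e: ⊤, f: ⊤}

Answer: {a: ⊤, b: ⊤, c: 0, d: ⊤, e: ⊤, f: ⊤}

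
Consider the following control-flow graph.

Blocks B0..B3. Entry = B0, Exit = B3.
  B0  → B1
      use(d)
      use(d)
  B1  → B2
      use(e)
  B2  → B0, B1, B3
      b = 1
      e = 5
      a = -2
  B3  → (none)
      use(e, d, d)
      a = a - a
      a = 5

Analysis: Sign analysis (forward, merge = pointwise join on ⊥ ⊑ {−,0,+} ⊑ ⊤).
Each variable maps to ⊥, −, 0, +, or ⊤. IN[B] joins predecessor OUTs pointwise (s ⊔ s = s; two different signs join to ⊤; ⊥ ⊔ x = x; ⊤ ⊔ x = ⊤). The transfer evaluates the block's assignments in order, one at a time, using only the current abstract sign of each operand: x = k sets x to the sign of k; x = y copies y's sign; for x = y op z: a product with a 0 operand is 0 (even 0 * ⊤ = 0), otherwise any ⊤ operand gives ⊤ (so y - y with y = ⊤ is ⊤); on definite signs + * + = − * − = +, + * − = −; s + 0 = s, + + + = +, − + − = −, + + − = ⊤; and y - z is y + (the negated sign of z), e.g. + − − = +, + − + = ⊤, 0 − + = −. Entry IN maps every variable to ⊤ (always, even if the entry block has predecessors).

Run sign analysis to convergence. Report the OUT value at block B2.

Answer: {a: -, b: +, c: ⊤, d: ⊤, e: +, f: ⊤}

Working:
Converged values:
  B0:  IN=(all ⊤)  OUT=(all ⊤)
  B1:  IN=(all ⊤)  OUT=(all ⊤)
  B2:  IN=(all ⊤)  OUT={a:-, b:+, e:+; rest ⊤}
  B3:  IN={a:-, b:+, e:+; rest ⊤}  OUT={a:+, b:+, e:+; rest ⊤}

Merge at B2: IN[B2] = OUT[B1] = {a: ⊤, b: ⊤, c: ⊤, d: ⊤, e: ⊤, f: ⊤}
Applying B2's transfer function to that IN value gives OUT[B2] (row B2 above).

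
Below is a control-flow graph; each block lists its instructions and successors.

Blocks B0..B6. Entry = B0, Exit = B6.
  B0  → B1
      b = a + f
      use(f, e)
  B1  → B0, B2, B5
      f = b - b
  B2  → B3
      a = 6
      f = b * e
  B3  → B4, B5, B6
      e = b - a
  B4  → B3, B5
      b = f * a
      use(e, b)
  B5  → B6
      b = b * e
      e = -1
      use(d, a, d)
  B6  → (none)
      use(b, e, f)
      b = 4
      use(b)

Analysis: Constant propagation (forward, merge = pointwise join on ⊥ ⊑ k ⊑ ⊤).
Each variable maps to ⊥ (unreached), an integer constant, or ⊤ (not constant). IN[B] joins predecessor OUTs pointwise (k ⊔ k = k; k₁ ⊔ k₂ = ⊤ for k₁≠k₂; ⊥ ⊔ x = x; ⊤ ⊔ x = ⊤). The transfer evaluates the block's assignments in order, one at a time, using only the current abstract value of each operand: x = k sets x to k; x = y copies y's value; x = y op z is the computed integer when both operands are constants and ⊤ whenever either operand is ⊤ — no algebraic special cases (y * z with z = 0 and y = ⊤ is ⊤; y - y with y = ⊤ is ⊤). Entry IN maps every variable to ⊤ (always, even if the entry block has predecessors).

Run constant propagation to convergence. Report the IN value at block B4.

Answer: {a: 6, b: ⊤, c: ⊤, d: ⊤, e: ⊤, f: ⊤}

Trace:
Fixpoint table:
  B0:  IN=(all ⊤)  OUT=(all ⊤)
  B1:  IN=(all ⊤)  OUT=(all ⊤)
  B2:  IN=(all ⊤)  OUT={a:6; rest ⊤}
  B3:  IN={a:6; rest ⊤}  OUT={a:6; rest ⊤}
  B4:  IN={a:6; rest ⊤}  OUT={a:6; rest ⊤}
  B5:  IN=(all ⊤)  OUT={e:-1; rest ⊤}
  B6:  IN=(all ⊤)  OUT={b:4; rest ⊤}

Merge at B4: IN[B4] = OUT[B3] = {a: 6, b: ⊤, c: ⊤, d: ⊤, e: ⊤, f: ⊤}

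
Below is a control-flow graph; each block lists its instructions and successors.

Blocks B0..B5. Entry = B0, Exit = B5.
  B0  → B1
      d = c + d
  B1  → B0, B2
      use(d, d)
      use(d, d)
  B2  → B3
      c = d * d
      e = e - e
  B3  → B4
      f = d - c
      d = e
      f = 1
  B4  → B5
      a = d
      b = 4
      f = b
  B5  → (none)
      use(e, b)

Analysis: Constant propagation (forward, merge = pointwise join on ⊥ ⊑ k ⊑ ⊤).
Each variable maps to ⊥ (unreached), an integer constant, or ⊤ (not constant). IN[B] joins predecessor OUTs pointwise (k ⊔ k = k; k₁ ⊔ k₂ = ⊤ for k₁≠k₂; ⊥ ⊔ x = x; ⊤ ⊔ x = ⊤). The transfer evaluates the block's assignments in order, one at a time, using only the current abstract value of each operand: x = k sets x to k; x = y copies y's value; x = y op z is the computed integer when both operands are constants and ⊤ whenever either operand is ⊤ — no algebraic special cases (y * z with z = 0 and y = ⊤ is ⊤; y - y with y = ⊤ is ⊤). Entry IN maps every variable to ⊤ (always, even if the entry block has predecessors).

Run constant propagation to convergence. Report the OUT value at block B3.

Answer: {a: ⊤, b: ⊤, c: ⊤, d: ⊤, e: ⊤, f: 1}

Working:
Converged values:
  B0:   IN=(all ⊤)   OUT=(all ⊤)
  B1:   IN=(all ⊤)   OUT=(all ⊤)
  B2:   IN=(all ⊤)   OUT=(all ⊤)
  B3:   IN=(all ⊤)   OUT={f:1; rest ⊤}
  B4:   IN={f:1; rest ⊤}   OUT={b:4, f:4; rest ⊤}
  B5:   IN={b:4, f:4; rest ⊤}   OUT={b:4, f:4; rest ⊤}

Merge at B3: IN[B3] = OUT[B2] = {a: ⊤, b: ⊤, c: ⊤, d: ⊤, e: ⊤, f: ⊤}
Applying B3's transfer function to that IN value gives OUT[B3] (row B3 above).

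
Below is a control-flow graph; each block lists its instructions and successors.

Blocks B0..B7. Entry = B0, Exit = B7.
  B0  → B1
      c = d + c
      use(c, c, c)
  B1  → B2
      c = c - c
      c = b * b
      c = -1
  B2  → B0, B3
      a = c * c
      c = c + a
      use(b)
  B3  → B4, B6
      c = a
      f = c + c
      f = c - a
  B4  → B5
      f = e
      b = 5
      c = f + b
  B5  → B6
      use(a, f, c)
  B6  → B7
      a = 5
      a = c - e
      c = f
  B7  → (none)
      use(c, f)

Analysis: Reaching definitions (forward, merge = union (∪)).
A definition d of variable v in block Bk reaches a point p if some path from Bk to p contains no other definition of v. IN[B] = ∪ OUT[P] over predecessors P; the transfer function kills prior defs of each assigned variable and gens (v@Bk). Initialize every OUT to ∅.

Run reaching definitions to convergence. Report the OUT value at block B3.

Fixpoint table:
  B0:  IN={a@B2, c@B2}  OUT={a@B2, c@B0}
  B1:  IN={a@B2, c@B0}  OUT={a@B2, c@B1}
  B2:  IN={a@B2, c@B1}  OUT={a@B2, c@B2}
  B3:  IN={a@B2, c@B2}  OUT={a@B2, c@B3, f@B3}
  B4:  IN={a@B2, c@B3, f@B3}  OUT={a@B2, b@B4, c@B4, f@B4}
  B5:  IN={a@B2, b@B4, c@B4, f@B4}  OUT={a@B2, b@B4, c@B4, f@B4}
  B6:  IN={a@B2, b@B4, c@B3, c@B4, f@B3, f@B4}  OUT={a@B6, b@B4, c@B6, f@B3, f@B4}
  B7:  IN={a@B6, b@B4, c@B6, f@B3, f@B4}  OUT={a@B6, b@B4, c@B6, f@B3, f@B4}

Merge at B3: IN[B3] = OUT[B2] = {a@B2, c@B2}
Applying B3's transfer function to that IN value gives OUT[B3] (row B3 above).

Answer: {a@B2, c@B3, f@B3}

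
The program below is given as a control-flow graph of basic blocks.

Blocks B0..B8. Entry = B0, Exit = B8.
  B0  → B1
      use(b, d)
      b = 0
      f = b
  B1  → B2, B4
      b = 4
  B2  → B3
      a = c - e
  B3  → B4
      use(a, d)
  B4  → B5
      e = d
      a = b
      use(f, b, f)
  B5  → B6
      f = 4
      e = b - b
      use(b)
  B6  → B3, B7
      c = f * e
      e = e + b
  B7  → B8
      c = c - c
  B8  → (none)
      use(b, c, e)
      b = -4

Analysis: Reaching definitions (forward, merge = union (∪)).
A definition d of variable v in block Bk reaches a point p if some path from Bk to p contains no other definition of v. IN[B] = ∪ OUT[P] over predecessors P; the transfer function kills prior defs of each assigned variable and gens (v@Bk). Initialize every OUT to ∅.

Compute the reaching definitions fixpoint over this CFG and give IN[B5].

Fixpoint table:
  B0: | IN={} | OUT={b@B0, f@B0}
  B1: | IN={b@B0, f@B0} | OUT={b@B1, f@B0}
  B2: | IN={b@B1, f@B0} | OUT={a@B2, b@B1, f@B0}
  B3: | IN={a@B2, a@B4, b@B1, c@B6, e@B6, f@B0, f@B5} | OUT={a@B2, a@B4, b@B1, c@B6, e@B6, f@B0, f@B5}
  B4: | IN={a@B2, a@B4, b@B1, c@B6, e@B6, f@B0, f@B5} | OUT={a@B4, b@B1, c@B6, e@B4, f@B0, f@B5}
  B5: | IN={a@B4, b@B1, c@B6, e@B4, f@B0, f@B5} | OUT={a@B4, b@B1, c@B6, e@B5, f@B5}
  B6: | IN={a@B4, b@B1, c@B6, e@B5, f@B5} | OUT={a@B4, b@B1, c@B6, e@B6, f@B5}
  B7: | IN={a@B4, b@B1, c@B6, e@B6, f@B5} | OUT={a@B4, b@B1, c@B7, e@B6, f@B5}
  B8: | IN={a@B4, b@B1, c@B7, e@B6, f@B5} | OUT={a@B4, b@B8, c@B7, e@B6, f@B5}

Merge at B5: IN[B5] = OUT[B4] = {a@B4, b@B1, c@B6, e@B4, f@B0, f@B5}

Answer: {a@B4, b@B1, c@B6, e@B4, f@B0, f@B5}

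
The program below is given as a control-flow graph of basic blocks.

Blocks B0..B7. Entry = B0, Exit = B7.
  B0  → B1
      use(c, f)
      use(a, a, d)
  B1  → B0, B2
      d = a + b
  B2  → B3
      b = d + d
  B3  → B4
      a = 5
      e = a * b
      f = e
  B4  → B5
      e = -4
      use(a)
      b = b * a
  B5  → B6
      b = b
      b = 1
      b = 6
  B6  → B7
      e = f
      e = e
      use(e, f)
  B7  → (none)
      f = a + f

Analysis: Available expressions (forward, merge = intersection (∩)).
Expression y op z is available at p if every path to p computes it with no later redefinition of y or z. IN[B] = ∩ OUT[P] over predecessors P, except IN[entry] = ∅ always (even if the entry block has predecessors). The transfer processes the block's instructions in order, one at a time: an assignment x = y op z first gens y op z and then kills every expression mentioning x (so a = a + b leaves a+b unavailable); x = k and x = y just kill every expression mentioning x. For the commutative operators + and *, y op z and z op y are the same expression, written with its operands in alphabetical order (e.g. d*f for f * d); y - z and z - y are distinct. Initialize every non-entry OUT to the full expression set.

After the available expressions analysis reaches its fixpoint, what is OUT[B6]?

Answer: {d+d}

Trace:
Per-block solution:
  B0:   IN={}   OUT={}
  B1:   IN={}   OUT={a+b}
  B2:   IN={a+b}   OUT={d+d}
  B3:   IN={d+d}   OUT={a*b, d+d}
  B4:   IN={a*b, d+d}   OUT={d+d}
  B5:   IN={d+d}   OUT={d+d}
  B6:   IN={d+d}   OUT={d+d}
  B7:   IN={d+d}   OUT={d+d}

Merge at B6: IN[B6] = OUT[B5] = {d+d}
Applying B6's transfer function to that IN value gives OUT[B6] (row B6 above).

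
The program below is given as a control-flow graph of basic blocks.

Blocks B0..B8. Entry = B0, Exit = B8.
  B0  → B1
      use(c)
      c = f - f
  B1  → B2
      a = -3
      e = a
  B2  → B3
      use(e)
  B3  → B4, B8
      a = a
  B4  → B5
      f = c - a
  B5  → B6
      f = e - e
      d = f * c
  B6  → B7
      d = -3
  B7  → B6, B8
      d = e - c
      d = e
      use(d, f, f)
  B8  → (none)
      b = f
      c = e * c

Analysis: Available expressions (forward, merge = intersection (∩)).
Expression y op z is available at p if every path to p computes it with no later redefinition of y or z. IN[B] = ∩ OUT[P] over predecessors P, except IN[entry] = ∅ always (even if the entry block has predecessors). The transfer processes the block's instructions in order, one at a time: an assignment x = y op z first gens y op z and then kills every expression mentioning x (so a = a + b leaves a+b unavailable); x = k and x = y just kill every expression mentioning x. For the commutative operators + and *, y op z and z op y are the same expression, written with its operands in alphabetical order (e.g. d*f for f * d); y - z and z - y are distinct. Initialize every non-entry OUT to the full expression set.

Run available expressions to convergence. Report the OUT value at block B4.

Fixpoint table:
  B0:  IN={}  OUT={f-f}
  B1:  IN={f-f}  OUT={f-f}
  B2:  IN={f-f}  OUT={f-f}
  B3:  IN={f-f}  OUT={f-f}
  B4:  IN={f-f}  OUT={c-a}
  B5:  IN={c-a}  OUT={c*f, c-a, e-e}
  B6:  IN={c*f, c-a, e-e}  OUT={c*f, c-a, e-e}
  B7:  IN={c*f, c-a, e-e}  OUT={c*f, c-a, e-c, e-e}
  B8:  IN={}  OUT={}

Merge at B4: IN[B4] = OUT[B3] = {f-f}
Applying B4's transfer function to that IN value gives OUT[B4] (row B4 above).

Answer: {c-a}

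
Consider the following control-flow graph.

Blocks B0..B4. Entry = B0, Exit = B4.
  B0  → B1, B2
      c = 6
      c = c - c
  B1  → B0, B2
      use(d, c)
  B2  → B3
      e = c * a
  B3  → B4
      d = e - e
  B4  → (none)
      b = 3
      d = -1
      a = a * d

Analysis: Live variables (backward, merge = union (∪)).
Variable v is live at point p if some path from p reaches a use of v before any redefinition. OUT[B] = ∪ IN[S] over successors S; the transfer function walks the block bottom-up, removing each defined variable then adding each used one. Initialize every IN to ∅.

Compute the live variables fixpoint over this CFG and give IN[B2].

Converged values:
  B0:  IN={a, d}  OUT={a, c, d}
  B1:  IN={a, c, d}  OUT={a, c, d}
  B2:  IN={a, c}  OUT={a, e}
  B3:  IN={a, e}  OUT={a}
  B4:  IN={a}  OUT={}

Merge at B2: OUT[B2] = IN[B3] = {a, e}
Applying B2's transfer function to that OUT value gives IN[B2] (row B2 above).

Answer: {a, c}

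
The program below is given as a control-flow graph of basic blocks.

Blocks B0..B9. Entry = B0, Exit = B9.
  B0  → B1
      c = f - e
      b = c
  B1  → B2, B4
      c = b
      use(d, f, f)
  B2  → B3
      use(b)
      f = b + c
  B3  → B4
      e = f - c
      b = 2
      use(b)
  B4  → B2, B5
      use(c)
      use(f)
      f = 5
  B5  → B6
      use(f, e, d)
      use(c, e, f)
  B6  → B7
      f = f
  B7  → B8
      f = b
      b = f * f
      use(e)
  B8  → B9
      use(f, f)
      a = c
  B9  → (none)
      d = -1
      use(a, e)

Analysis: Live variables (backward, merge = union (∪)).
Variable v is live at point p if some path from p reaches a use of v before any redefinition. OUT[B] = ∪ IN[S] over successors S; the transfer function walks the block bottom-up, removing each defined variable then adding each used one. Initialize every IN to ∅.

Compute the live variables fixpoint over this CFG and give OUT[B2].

Converged values:
  B0:  IN={d, e, f}  OUT={b, d, e, f}
  B1:  IN={b, d, e, f}  OUT={b, c, d, e, f}
  B2:  IN={b, c, d}  OUT={c, d, f}
  B3:  IN={c, d, f}  OUT={b, c, d, e, f}
  B4:  IN={b, c, d, e, f}  OUT={b, c, d, e, f}
  B5:  IN={b, c, d, e, f}  OUT={b, c, e, f}
  B6:  IN={b, c, e, f}  OUT={b, c, e}
  B7:  IN={b, c, e}  OUT={c, e, f}
  B8:  IN={c, e, f}  OUT={a, e}
  B9:  IN={a, e}  OUT={}

Merge at B2: OUT[B2] = IN[B3] = {c, d, f}

Answer: {c, d, f}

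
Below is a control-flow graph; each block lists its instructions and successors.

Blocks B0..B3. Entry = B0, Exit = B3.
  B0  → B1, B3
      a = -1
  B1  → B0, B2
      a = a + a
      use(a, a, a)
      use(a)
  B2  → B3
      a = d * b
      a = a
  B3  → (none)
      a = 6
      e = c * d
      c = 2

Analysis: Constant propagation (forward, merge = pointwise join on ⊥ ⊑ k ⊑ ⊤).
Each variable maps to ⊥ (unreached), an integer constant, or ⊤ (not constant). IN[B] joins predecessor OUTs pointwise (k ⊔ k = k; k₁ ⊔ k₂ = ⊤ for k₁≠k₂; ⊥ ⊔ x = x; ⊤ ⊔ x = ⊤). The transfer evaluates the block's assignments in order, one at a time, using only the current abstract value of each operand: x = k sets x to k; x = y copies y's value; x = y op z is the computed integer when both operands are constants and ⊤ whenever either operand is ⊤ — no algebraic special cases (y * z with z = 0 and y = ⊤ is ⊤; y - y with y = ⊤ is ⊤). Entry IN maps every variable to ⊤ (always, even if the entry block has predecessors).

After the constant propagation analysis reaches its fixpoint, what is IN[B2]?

Answer: {a: -2, b: ⊤, c: ⊤, d: ⊤, e: ⊤, f: ⊤}

Working:
Converged values:
  B0:  IN=(all ⊤)  OUT={a:-1; rest ⊤}
  B1:  IN={a:-1; rest ⊤}  OUT={a:-2; rest ⊤}
  B2:  IN={a:-2; rest ⊤}  OUT=(all ⊤)
  B3:  IN=(all ⊤)  OUT={a:6, c:2; rest ⊤}

Merge at B2: IN[B2] = OUT[B1] = {a: -2, b: ⊤, c: ⊤, d: ⊤, e: ⊤, f: ⊤}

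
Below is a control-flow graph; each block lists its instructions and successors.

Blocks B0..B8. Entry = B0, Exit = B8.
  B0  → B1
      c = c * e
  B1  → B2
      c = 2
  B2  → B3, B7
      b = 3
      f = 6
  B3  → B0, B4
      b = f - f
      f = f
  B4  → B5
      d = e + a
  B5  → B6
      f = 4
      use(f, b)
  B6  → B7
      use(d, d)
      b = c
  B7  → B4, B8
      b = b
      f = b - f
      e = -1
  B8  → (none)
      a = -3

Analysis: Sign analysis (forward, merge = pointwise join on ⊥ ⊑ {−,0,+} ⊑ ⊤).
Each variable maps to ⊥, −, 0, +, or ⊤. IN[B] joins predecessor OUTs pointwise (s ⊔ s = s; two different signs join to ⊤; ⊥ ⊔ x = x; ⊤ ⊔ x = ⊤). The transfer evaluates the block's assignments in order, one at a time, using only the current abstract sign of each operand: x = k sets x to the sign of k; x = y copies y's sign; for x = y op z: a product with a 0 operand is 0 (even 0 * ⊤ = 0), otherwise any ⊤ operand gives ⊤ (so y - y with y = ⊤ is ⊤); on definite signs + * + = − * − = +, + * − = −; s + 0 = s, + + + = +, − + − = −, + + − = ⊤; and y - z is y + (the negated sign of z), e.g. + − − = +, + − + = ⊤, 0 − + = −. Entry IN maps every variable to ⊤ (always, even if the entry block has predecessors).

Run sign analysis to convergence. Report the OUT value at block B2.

Answer: {a: ⊤, b: +, c: +, d: ⊤, e: ⊤, f: +}

Derivation:
Fixpoint table:
  B0: | IN=(all ⊤) | OUT=(all ⊤)
  B1: | IN=(all ⊤) | OUT={c:+; rest ⊤}
  B2: | IN={c:+; rest ⊤} | OUT={b:+, c:+, f:+; rest ⊤}
  B3: | IN={b:+, c:+, f:+; rest ⊤} | OUT={c:+, f:+; rest ⊤}
  B4: | IN={c:+; rest ⊤} | OUT={c:+; rest ⊤}
  B5: | IN={c:+; rest ⊤} | OUT={c:+, f:+; rest ⊤}
  B6: | IN={c:+, f:+; rest ⊤} | OUT={b:+, c:+, f:+; rest ⊤}
  B7: | IN={b:+, c:+, f:+; rest ⊤} | OUT={b:+, c:+, e:-; rest ⊤}
  B8: | IN={b:+, c:+, e:-; rest ⊤} | OUT={a:-, b:+, c:+, e:-; rest ⊤}

Merge at B2: IN[B2] = OUT[B1] = {a: ⊤, b: ⊤, c: +, d: ⊤, e: ⊤, f: ⊤}
Applying B2's transfer function to that IN value gives OUT[B2] (row B2 above).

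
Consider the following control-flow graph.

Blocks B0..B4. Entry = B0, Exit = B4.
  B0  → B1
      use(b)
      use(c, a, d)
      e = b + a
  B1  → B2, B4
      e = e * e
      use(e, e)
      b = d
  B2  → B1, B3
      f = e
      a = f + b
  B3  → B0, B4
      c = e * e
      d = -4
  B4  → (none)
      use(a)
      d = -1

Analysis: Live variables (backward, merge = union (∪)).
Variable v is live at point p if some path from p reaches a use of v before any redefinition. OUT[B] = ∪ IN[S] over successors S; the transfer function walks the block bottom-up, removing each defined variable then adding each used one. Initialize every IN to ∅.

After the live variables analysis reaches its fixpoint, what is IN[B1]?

Answer: {a, d, e}

Working:
Per-block solution:
  B0: | IN={a, b, c, d} | OUT={a, d, e}
  B1: | IN={a, d, e} | OUT={a, b, d, e}
  B2: | IN={b, d, e} | OUT={a, b, d, e}
  B3: | IN={a, b, e} | OUT={a, b, c, d}
  B4: | IN={a} | OUT={}

Merge at B1: OUT[B1] = IN[B2] ⊔ IN[B4] = {a, b, d, e}
Applying B1's transfer function to that OUT value gives IN[B1] (row B1 above).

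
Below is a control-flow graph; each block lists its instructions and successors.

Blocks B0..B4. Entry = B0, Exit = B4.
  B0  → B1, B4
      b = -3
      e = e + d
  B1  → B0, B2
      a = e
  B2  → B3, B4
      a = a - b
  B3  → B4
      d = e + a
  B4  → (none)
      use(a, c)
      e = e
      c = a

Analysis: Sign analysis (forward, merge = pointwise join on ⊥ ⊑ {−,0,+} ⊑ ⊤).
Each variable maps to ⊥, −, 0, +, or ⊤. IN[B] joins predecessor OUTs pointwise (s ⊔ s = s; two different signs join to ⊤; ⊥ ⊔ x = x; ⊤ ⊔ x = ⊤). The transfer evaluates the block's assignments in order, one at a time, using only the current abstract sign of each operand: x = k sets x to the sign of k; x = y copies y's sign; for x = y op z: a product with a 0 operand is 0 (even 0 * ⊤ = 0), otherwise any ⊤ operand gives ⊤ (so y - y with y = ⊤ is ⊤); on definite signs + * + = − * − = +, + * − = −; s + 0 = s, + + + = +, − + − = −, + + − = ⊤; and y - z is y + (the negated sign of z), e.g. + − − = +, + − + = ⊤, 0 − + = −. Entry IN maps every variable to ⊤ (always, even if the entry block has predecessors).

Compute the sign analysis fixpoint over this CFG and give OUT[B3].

Answer: {a: ⊤, b: -, c: ⊤, d: ⊤, e: ⊤, f: ⊤}

Derivation:
Fixpoint table:
  B0: | IN=(all ⊤) | OUT={b:-; rest ⊤}
  B1: | IN={b:-; rest ⊤} | OUT={b:-; rest ⊤}
  B2: | IN={b:-; rest ⊤} | OUT={b:-; rest ⊤}
  B3: | IN={b:-; rest ⊤} | OUT={b:-; rest ⊤}
  B4: | IN={b:-; rest ⊤} | OUT={b:-; rest ⊤}

Merge at B3: IN[B3] = OUT[B2] = {a: ⊤, b: -, c: ⊤, d: ⊤, e: ⊤, f: ⊤}
Applying B3's transfer function to that IN value gives OUT[B3] (row B3 above).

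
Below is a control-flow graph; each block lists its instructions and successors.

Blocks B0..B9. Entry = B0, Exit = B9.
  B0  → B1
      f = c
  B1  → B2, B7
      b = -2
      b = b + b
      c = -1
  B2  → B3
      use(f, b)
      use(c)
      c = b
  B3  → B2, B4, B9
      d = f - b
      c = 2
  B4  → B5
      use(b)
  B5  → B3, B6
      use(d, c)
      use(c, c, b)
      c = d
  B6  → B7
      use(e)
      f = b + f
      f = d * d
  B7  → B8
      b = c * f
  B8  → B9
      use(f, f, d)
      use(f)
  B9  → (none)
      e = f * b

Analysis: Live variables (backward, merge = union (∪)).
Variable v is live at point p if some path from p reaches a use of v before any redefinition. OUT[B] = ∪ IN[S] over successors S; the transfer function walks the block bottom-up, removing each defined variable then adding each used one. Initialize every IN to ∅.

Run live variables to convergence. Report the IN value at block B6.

Per-block solution:
  B0: | IN={c, d, e} | OUT={d, e, f}
  B1: | IN={d, e, f} | OUT={b, c, d, e, f}
  B2: | IN={b, c, e, f} | OUT={b, e, f}
  B3: | IN={b, e, f} | OUT={b, c, d, e, f}
  B4: | IN={b, c, d, e, f} | OUT={b, c, d, e, f}
  B5: | IN={b, c, d, e, f} | OUT={b, c, d, e, f}
  B6: | IN={b, c, d, e, f} | OUT={c, d, f}
  B7: | IN={c, d, f} | OUT={b, d, f}
  B8: | IN={b, d, f} | OUT={b, f}
  B9: | IN={b, f} | OUT={}

Merge at B6: OUT[B6] = IN[B7] = {c, d, f}
Applying B6's transfer function to that OUT value gives IN[B6] (row B6 above).

Answer: {b, c, d, e, f}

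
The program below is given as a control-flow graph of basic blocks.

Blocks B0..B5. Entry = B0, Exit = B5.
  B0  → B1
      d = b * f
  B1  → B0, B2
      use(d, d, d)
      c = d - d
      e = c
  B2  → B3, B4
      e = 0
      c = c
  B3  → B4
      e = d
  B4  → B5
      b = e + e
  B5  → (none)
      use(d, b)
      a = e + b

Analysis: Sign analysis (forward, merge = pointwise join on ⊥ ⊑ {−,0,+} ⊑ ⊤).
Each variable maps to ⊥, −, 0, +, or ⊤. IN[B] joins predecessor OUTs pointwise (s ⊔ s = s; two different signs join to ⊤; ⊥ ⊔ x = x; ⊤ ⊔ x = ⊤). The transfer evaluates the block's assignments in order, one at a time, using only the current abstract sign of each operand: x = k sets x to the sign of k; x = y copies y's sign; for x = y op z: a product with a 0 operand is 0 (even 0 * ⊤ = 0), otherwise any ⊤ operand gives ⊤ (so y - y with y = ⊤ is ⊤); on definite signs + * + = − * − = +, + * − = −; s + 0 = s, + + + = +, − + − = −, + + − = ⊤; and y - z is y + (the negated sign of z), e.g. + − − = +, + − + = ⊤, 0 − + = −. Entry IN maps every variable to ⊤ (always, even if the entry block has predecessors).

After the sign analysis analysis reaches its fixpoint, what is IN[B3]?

Answer: {a: ⊤, b: ⊤, c: ⊤, d: ⊤, e: 0, f: ⊤}

Trace:
Fixpoint table:
  B0:  IN=(all ⊤)  OUT=(all ⊤)
  B1:  IN=(all ⊤)  OUT=(all ⊤)
  B2:  IN=(all ⊤)  OUT={e:0; rest ⊤}
  B3:  IN={e:0; rest ⊤}  OUT=(all ⊤)
  B4:  IN=(all ⊤)  OUT=(all ⊤)
  B5:  IN=(all ⊤)  OUT=(all ⊤)

Merge at B3: IN[B3] = OUT[B2] = {a: ⊤, b: ⊤, c: ⊤, d: ⊤, e: 0, f: ⊤}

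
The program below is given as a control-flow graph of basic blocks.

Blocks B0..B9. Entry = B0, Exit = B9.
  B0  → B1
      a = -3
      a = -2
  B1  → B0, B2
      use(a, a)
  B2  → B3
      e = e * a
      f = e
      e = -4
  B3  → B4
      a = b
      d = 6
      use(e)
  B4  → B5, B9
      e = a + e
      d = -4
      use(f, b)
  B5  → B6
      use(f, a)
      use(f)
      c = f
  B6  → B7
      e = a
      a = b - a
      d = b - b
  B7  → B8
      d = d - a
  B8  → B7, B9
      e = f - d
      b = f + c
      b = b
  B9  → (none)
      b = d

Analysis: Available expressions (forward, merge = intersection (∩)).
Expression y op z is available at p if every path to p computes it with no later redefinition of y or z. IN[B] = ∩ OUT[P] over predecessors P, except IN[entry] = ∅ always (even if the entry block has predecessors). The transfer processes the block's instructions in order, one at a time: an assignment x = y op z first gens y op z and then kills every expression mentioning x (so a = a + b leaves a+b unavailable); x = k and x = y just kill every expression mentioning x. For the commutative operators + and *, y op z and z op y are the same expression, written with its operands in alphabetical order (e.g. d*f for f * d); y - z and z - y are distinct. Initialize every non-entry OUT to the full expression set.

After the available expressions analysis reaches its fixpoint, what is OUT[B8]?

Answer: {c+f, f-d}

Derivation:
Fixpoint table:
  B0: | IN={} | OUT={}
  B1: | IN={} | OUT={}
  B2: | IN={} | OUT={}
  B3: | IN={} | OUT={}
  B4: | IN={} | OUT={}
  B5: | IN={} | OUT={}
  B6: | IN={} | OUT={b-b}
  B7: | IN={} | OUT={}
  B8: | IN={} | OUT={c+f, f-d}
  B9: | IN={} | OUT={}

Merge at B8: IN[B8] = OUT[B7] = {}
Applying B8's transfer function to that IN value gives OUT[B8] (row B8 above).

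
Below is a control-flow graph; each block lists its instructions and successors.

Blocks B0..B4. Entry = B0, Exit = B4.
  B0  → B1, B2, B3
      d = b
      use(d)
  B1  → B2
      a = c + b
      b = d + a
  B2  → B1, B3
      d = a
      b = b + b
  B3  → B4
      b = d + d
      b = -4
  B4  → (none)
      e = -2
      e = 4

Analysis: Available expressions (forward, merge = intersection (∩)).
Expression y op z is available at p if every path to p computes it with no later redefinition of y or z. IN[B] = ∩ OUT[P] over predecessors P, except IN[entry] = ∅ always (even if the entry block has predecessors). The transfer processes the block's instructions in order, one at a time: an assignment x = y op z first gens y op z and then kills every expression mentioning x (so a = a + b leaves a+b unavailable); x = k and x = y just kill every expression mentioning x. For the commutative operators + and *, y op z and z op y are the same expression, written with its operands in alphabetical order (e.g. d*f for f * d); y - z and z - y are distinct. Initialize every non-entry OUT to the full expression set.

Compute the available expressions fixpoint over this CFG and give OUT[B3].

Answer: {d+d}

Trace:
Per-block solution:
  B0:  IN={}  OUT={}
  B1:  IN={}  OUT={a+d}
  B2:  IN={}  OUT={}
  B3:  IN={}  OUT={d+d}
  B4:  IN={d+d}  OUT={d+d}

Merge at B3: IN[B3] = OUT[B0] ∩ OUT[B2] = {}
Applying B3's transfer function to that IN value gives OUT[B3] (row B3 above).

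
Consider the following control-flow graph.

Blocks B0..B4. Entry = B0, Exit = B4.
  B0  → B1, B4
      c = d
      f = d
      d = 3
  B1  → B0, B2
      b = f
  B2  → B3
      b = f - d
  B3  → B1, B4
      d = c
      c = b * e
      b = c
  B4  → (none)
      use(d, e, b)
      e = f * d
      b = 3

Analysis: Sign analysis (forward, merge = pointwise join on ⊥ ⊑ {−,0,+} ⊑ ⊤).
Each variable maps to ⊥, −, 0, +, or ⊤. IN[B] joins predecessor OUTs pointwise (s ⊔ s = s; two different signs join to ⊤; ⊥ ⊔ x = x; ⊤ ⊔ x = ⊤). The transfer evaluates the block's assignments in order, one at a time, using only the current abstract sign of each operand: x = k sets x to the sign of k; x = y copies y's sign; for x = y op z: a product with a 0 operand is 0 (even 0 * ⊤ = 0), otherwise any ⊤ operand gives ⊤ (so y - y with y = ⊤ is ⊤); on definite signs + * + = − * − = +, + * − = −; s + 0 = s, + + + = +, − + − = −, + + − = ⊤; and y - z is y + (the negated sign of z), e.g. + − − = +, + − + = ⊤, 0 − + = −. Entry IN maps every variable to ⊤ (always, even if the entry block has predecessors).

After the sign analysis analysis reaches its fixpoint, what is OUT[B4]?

Answer: {a: ⊤, b: +, c: ⊤, d: ⊤, e: ⊤, f: ⊤}

Derivation:
Per-block solution:
  B0: | IN=(all ⊤) | OUT={d:+; rest ⊤}
  B1: | IN=(all ⊤) | OUT=(all ⊤)
  B2: | IN=(all ⊤) | OUT=(all ⊤)
  B3: | IN=(all ⊤) | OUT=(all ⊤)
  B4: | IN=(all ⊤) | OUT={b:+; rest ⊤}

Merge at B4: IN[B4] = OUT[B0] ⊔ OUT[B3] = {a: ⊤, b: ⊤, c: ⊤, d: ⊤, e: ⊤, f: ⊤}
Applying B4's transfer function to that IN value gives OUT[B4] (row B4 above).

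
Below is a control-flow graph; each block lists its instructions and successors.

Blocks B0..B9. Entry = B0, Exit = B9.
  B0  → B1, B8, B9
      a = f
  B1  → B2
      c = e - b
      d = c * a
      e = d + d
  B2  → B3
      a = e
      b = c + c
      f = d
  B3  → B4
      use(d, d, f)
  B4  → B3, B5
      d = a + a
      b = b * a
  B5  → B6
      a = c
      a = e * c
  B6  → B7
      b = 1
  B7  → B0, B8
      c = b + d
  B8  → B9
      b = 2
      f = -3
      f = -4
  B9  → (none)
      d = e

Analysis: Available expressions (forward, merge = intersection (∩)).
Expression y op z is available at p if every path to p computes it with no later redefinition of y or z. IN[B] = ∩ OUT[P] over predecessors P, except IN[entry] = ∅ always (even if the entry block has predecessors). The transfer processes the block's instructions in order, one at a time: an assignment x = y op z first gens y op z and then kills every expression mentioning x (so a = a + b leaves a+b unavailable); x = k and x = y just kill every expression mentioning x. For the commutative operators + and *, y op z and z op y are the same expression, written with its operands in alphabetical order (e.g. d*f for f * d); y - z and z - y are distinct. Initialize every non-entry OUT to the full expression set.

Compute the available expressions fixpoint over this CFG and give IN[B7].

Per-block solution:
  B0:  IN={}  OUT={}
  B1:  IN={}  OUT={a*c, d+d}
  B2:  IN={a*c, d+d}  OUT={c+c, d+d}
  B3:  IN={c+c}  OUT={c+c}
  B4:  IN={c+c}  OUT={a+a, c+c}
  B5:  IN={a+a, c+c}  OUT={c*e, c+c}
  B6:  IN={c*e, c+c}  OUT={c*e, c+c}
  B7:  IN={c*e, c+c}  OUT={b+d}
  B8:  IN={}  OUT={}
  B9:  IN={}  OUT={}

Merge at B7: IN[B7] = OUT[B6] = {c*e, c+c}

Answer: {c*e, c+c}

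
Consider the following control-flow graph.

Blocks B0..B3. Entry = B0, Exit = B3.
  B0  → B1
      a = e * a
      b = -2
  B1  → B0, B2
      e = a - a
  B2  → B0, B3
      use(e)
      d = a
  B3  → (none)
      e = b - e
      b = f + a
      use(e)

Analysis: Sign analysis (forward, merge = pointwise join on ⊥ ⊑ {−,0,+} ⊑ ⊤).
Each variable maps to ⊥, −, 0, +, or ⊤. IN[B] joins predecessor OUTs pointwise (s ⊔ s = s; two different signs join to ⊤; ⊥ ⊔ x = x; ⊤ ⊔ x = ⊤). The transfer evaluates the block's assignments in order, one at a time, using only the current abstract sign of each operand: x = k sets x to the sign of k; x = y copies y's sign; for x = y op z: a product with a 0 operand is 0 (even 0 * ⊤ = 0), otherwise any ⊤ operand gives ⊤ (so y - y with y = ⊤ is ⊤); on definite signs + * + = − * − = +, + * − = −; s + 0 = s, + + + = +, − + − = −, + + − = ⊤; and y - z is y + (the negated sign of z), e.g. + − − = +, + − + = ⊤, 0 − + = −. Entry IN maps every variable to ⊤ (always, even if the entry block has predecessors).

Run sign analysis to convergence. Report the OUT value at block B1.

Answer: {a: ⊤, b: -, c: ⊤, d: ⊤, e: ⊤, f: ⊤}

Trace:
Per-block solution:
  B0: | IN=(all ⊤) | OUT={b:-; rest ⊤}
  B1: | IN={b:-; rest ⊤} | OUT={b:-; rest ⊤}
  B2: | IN={b:-; rest ⊤} | OUT={b:-; rest ⊤}
  B3: | IN={b:-; rest ⊤} | OUT=(all ⊤)

Merge at B1: IN[B1] = OUT[B0] = {a: ⊤, b: -, c: ⊤, d: ⊤, e: ⊤, f: ⊤}
Applying B1's transfer function to that IN value gives OUT[B1] (row B1 above).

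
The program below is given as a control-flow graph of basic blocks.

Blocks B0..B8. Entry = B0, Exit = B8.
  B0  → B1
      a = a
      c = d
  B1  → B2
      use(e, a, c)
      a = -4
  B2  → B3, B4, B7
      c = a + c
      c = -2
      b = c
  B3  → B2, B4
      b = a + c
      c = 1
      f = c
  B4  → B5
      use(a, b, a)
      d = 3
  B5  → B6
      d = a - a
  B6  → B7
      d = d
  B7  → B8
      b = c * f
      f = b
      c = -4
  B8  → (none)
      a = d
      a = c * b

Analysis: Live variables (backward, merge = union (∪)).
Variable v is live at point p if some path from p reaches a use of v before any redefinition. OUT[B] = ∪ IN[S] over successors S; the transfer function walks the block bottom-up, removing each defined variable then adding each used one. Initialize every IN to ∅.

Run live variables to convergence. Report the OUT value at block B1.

Fixpoint table:
  B0: | IN={a, d, e, f} | OUT={a, c, d, e, f}
  B1: | IN={a, c, d, e, f} | OUT={a, c, d, f}
  B2: | IN={a, c, d, f} | OUT={a, b, c, d, f}
  B3: | IN={a, c, d} | OUT={a, b, c, d, f}
  B4: | IN={a, b, c, f} | OUT={a, c, f}
  B5: | IN={a, c, f} | OUT={c, d, f}
  B6: | IN={c, d, f} | OUT={c, d, f}
  B7: | IN={c, d, f} | OUT={b, c, d}
  B8: | IN={b, c, d} | OUT={}

Merge at B1: OUT[B1] = IN[B2] = {a, c, d, f}

Answer: {a, c, d, f}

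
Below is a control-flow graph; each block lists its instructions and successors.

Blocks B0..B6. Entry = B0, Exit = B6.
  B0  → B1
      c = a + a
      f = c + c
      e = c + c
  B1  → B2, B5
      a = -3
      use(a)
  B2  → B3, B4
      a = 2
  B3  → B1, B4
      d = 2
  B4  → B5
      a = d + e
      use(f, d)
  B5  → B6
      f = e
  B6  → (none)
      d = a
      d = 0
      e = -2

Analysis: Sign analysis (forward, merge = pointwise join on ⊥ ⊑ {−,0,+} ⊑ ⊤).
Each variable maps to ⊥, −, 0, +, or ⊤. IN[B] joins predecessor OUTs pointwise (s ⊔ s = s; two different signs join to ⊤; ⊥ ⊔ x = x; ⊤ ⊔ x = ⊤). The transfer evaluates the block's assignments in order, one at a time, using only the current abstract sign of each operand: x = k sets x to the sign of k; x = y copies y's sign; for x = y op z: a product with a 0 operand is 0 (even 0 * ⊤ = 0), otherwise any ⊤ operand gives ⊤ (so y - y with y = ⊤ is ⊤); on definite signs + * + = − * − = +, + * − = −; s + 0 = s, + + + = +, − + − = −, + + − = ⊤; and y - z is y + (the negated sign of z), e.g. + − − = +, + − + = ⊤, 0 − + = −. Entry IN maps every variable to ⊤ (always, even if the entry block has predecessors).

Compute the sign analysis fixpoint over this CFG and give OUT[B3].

Converged values:
  B0:  IN=(all ⊤)  OUT=(all ⊤)
  B1:  IN=(all ⊤)  OUT={a:-; rest ⊤}
  B2:  IN={a:-; rest ⊤}  OUT={a:+; rest ⊤}
  B3:  IN={a:+; rest ⊤}  OUT={a:+, d:+; rest ⊤}
  B4:  IN={a:+; rest ⊤}  OUT=(all ⊤)
  B5:  IN=(all ⊤)  OUT=(all ⊤)
  B6:  IN=(all ⊤)  OUT={d:0, e:-; rest ⊤}

Merge at B3: IN[B3] = OUT[B2] = {a: +, b: ⊤, c: ⊤, d: ⊤, e: ⊤, f: ⊤}
Applying B3's transfer function to that IN value gives OUT[B3] (row B3 above).

Answer: {a: +, b: ⊤, c: ⊤, d: +, e: ⊤, f: ⊤}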